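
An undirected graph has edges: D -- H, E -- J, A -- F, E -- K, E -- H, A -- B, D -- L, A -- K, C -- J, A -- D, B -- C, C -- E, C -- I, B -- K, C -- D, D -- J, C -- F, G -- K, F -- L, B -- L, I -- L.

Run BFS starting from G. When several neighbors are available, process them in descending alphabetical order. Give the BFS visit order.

G -> K -> E -> B -> A -> J -> H -> C -> L -> F -> D -> I

Visit G; enqueue K → queue [K]
Visit K; enqueue E, B, A → queue [E, B, A]
Visit E; enqueue J, H, C → queue [B, A, J, H, C]
Visit B; enqueue L → queue [A, J, H, C, L]
Visit A; enqueue F, D → queue [J, H, C, L, F, D]
Visit J → queue [H, C, L, F, D]
Visit H → queue [C, L, F, D]
Visit C; enqueue I → queue [L, F, D, I]
Visit L → queue [F, D, I]
Visit F → queue [D, I]
Visit D → queue [I]
Visit I → queue []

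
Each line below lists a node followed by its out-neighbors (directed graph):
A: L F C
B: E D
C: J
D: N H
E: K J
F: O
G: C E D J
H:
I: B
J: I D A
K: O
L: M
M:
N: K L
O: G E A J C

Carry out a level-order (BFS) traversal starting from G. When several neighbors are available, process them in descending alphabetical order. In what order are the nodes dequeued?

Visit G; enqueue J, E, D, C → queue [J, E, D, C]
Visit J; enqueue I, A → queue [E, D, C, I, A]
Visit E; enqueue K → queue [D, C, I, A, K]
Visit D; enqueue N, H → queue [C, I, A, K, N, H]
Visit C → queue [I, A, K, N, H]
Visit I; enqueue B → queue [A, K, N, H, B]
Visit A; enqueue L, F → queue [K, N, H, B, L, F]
Visit K; enqueue O → queue [N, H, B, L, F, O]
Visit N → queue [H, B, L, F, O]
Visit H → queue [B, L, F, O]
Visit B → queue [L, F, O]
Visit L; enqueue M → queue [F, O, M]
Visit F → queue [O, M]
Visit O → queue [M]
Visit M → queue []

G, J, E, D, C, I, A, K, N, H, B, L, F, O, M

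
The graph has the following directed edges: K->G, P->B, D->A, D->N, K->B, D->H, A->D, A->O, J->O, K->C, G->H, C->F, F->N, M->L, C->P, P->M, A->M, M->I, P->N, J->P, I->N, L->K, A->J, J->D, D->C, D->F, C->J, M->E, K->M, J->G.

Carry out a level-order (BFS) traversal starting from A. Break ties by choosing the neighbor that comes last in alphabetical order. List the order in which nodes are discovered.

A → O → M → J → D → L → I → E → P → G → N → H → F → C → K → B

Visit A; enqueue O, M, J, D → queue [O, M, J, D]
Visit O → queue [M, J, D]
Visit M; enqueue L, I, E → queue [J, D, L, I, E]
Visit J; enqueue P, G → queue [D, L, I, E, P, G]
Visit D; enqueue N, H, F, C → queue [L, I, E, P, G, N, H, F, C]
Visit L; enqueue K → queue [I, E, P, G, N, H, F, C, K]
Visit I → queue [E, P, G, N, H, F, C, K]
Visit E → queue [P, G, N, H, F, C, K]
Visit P; enqueue B → queue [G, N, H, F, C, K, B]
Visit G → queue [N, H, F, C, K, B]
Visit N → queue [H, F, C, K, B]
Visit H → queue [F, C, K, B]
Visit F → queue [C, K, B]
Visit C → queue [K, B]
Visit K → queue [B]
Visit B → queue []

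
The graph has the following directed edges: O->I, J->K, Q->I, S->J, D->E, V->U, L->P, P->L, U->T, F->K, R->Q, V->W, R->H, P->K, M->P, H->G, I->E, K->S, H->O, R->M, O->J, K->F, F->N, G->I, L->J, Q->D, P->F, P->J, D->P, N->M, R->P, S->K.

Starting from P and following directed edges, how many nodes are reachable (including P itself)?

8

BFS from P visits: P, L, K, J, F, S, N, M
Reachable nodes: 8 of 20 total.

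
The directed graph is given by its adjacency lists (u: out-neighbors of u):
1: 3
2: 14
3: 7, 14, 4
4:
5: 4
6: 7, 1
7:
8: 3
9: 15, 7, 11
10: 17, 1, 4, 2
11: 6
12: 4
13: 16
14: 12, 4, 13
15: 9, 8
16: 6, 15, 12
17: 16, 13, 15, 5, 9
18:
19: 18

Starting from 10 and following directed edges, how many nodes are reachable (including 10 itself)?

17

BFS from 10 visits: 10, 17, 1, 4, 2, 16, 13, 15, 5, 9, 3, 14, 6, 12, 8, 7, 11
Reachable nodes: 17 of 19 total.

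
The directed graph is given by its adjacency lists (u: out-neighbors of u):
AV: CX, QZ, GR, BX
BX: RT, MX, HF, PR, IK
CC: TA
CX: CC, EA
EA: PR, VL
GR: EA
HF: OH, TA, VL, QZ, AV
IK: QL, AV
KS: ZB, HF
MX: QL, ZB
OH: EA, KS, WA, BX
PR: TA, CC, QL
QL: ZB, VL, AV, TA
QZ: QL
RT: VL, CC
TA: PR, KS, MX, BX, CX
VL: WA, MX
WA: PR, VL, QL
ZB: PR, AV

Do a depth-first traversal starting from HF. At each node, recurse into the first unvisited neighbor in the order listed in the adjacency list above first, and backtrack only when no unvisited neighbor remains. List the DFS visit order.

Visit HF
HF → OH
OH → EA
EA → PR
PR → TA
TA → KS
KS → ZB
ZB → AV
AV → CX
CX → CC
AV → QZ
QZ → QL
QL → VL
VL → WA
VL → MX
AV → GR
AV → BX
BX → RT
BX → IK

HF -> OH -> EA -> PR -> TA -> KS -> ZB -> AV -> CX -> CC -> QZ -> QL -> VL -> WA -> MX -> GR -> BX -> RT -> IK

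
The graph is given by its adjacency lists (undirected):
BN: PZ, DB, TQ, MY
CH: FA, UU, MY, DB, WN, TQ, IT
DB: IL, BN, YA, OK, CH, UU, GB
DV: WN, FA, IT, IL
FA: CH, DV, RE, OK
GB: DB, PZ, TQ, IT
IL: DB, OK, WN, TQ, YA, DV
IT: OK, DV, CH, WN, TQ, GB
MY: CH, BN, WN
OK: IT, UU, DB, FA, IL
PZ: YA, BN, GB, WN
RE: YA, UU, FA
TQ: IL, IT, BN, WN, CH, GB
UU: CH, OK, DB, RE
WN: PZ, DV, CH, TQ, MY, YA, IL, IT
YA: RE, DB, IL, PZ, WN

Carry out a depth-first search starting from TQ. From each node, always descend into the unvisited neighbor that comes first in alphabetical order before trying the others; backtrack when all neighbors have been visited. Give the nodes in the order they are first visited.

Visit TQ
TQ → BN
BN → DB
DB → CH
CH → FA
FA → DV
DV → IL
IL → OK
OK → IT
IT → GB
GB → PZ
PZ → WN
WN → MY
WN → YA
YA → RE
RE → UU

TQ, BN, DB, CH, FA, DV, IL, OK, IT, GB, PZ, WN, MY, YA, RE, UU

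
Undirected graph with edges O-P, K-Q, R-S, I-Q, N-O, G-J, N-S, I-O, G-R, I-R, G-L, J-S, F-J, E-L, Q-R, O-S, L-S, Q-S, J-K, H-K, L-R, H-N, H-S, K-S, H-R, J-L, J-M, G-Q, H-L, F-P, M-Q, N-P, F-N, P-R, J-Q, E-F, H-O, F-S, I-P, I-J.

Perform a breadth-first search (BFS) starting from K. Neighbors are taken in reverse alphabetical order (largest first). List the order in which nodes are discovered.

Visit K; enqueue S, Q, J, H → queue [S, Q, J, H]
Visit S; enqueue R, O, N, L, F → queue [Q, J, H, R, O, N, L, F]
Visit Q; enqueue M, I, G → queue [J, H, R, O, N, L, F, M, I, G]
Visit J → queue [H, R, O, N, L, F, M, I, G]
Visit H → queue [R, O, N, L, F, M, I, G]
Visit R; enqueue P → queue [O, N, L, F, M, I, G, P]
Visit O → queue [N, L, F, M, I, G, P]
Visit N → queue [L, F, M, I, G, P]
Visit L; enqueue E → queue [F, M, I, G, P, E]
Visit F → queue [M, I, G, P, E]
Visit M → queue [I, G, P, E]
Visit I → queue [G, P, E]
Visit G → queue [P, E]
Visit P → queue [E]
Visit E → queue []

K, S, Q, J, H, R, O, N, L, F, M, I, G, P, E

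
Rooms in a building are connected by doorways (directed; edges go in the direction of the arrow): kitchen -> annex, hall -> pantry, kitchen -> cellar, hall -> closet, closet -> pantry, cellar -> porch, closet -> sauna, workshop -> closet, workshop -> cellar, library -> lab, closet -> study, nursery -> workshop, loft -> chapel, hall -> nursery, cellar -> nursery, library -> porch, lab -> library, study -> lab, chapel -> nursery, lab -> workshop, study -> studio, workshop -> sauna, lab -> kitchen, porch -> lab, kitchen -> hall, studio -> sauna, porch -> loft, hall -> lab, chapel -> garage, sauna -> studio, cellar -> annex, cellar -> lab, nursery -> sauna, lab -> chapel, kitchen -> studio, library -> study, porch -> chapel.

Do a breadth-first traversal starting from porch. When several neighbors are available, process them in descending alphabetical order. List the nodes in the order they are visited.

porch loft lab chapel workshop library kitchen nursery garage sauna closet cellar study studio hall annex pantry

Visit porch; enqueue loft, lab, chapel → queue [loft, lab, chapel]
Visit loft → queue [lab, chapel]
Visit lab; enqueue workshop, library, kitchen → queue [chapel, workshop, library, kitchen]
Visit chapel; enqueue nursery, garage → queue [workshop, library, kitchen, nursery, garage]
Visit workshop; enqueue sauna, closet, cellar → queue [library, kitchen, nursery, garage, sauna, closet, cellar]
Visit library; enqueue study → queue [kitchen, nursery, garage, sauna, closet, cellar, study]
Visit kitchen; enqueue studio, hall, annex → queue [nursery, garage, sauna, closet, cellar, study, studio, hall, annex]
Visit nursery → queue [garage, sauna, closet, cellar, study, studio, hall, annex]
Visit garage → queue [sauna, closet, cellar, study, studio, hall, annex]
Visit sauna → queue [closet, cellar, study, studio, hall, annex]
Visit closet; enqueue pantry → queue [cellar, study, studio, hall, annex, pantry]
Visit cellar → queue [study, studio, hall, annex, pantry]
Visit study → queue [studio, hall, annex, pantry]
Visit studio → queue [hall, annex, pantry]
Visit hall → queue [annex, pantry]
Visit annex → queue [pantry]
Visit pantry → queue []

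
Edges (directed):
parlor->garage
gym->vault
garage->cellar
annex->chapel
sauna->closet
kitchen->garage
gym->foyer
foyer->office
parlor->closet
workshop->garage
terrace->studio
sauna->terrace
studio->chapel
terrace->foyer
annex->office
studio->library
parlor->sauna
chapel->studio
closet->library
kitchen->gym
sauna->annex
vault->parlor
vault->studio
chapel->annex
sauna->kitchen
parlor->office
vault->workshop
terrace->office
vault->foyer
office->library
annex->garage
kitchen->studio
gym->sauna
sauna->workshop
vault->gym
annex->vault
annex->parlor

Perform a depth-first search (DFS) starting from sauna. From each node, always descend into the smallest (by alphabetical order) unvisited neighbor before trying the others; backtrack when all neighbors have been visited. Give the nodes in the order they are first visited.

sauna, annex, chapel, studio, library, garage, cellar, office, parlor, closet, vault, foyer, gym, workshop, kitchen, terrace

Visit sauna
sauna → annex
annex → chapel
chapel → studio
studio → library
annex → garage
garage → cellar
annex → office
annex → parlor
parlor → closet
annex → vault
vault → foyer
vault → gym
vault → workshop
sauna → kitchen
sauna → terrace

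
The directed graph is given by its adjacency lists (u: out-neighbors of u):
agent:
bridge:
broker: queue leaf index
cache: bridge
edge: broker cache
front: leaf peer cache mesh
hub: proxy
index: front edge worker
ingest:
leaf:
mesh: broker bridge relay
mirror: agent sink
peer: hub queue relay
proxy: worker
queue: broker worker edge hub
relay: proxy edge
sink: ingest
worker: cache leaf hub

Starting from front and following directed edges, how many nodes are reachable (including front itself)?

BFS from front visits: front, leaf, peer, cache, mesh, hub, queue, relay, bridge, broker, proxy, worker, edge, index
Reachable nodes: 14 of 18 total.

14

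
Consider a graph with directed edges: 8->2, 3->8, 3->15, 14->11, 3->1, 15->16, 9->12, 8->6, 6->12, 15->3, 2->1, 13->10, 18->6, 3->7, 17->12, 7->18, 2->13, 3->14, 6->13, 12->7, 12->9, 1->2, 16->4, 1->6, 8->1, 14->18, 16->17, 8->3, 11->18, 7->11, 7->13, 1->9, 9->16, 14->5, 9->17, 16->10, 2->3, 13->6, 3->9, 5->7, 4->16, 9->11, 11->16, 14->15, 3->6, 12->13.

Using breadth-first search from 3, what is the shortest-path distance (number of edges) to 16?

2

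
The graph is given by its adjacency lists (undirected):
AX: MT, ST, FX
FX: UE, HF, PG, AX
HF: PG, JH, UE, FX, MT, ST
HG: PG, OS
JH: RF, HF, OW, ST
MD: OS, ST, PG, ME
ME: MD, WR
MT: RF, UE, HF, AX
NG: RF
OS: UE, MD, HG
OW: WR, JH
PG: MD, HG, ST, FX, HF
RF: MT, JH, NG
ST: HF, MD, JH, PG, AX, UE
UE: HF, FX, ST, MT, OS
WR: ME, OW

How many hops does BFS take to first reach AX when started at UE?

2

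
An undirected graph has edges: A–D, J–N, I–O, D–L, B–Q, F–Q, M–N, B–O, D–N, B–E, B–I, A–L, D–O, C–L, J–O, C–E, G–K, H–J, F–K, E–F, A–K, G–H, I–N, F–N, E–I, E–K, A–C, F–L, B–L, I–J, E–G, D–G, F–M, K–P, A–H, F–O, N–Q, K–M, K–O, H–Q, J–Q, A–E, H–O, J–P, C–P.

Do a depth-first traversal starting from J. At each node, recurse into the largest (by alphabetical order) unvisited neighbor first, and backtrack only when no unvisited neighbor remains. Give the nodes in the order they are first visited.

Visit J
J → Q
Q → N
N → M
M → K
K → P
P → C
C → L
L → F
F → O
O → I
I → E
E → G
G → H
H → A
A → D
E → B

J, Q, N, M, K, P, C, L, F, O, I, E, G, H, A, D, B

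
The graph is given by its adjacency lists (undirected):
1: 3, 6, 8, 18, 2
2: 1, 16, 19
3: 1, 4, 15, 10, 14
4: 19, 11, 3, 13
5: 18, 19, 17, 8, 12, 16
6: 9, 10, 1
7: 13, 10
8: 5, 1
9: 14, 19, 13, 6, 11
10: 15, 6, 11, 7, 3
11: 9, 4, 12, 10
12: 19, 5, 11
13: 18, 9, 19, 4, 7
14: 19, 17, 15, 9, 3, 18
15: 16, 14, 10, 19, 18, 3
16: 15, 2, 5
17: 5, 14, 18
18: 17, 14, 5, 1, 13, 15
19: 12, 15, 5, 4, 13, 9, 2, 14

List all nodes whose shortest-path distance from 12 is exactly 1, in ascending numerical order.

Level 0: 12
Level 1: 5, 11, 19
Level 2: 2, 4, 8, 9, 10, 13, 14, 15, 16, 17, 18
Level 3: 1, 3, 6, 7

5, 11, 19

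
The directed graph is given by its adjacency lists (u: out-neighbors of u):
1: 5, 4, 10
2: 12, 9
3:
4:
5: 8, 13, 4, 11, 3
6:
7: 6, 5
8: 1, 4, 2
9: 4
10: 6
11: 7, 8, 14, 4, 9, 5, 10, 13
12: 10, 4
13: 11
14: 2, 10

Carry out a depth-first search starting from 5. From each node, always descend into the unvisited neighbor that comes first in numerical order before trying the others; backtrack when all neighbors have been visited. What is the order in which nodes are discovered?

5, 3, 4, 8, 1, 10, 6, 2, 9, 12, 11, 7, 13, 14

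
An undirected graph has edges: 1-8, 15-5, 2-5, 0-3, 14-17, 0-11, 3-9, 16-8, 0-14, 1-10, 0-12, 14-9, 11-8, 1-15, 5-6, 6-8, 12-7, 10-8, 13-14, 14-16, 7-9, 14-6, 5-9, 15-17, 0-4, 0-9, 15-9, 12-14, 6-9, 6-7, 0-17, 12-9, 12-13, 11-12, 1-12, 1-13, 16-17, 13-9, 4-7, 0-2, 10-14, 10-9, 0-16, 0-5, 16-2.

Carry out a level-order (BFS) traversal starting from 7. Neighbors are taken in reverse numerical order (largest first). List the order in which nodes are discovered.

7 → 12 → 9 → 6 → 4 → 14 → 13 → 11 → 1 → 0 → 15 → 10 → 5 → 3 → 8 → 17 → 16 → 2

Visit 7; enqueue 12, 9, 6, 4 → queue [12, 9, 6, 4]
Visit 12; enqueue 14, 13, 11, 1, 0 → queue [9, 6, 4, 14, 13, 11, 1, 0]
Visit 9; enqueue 15, 10, 5, 3 → queue [6, 4, 14, 13, 11, 1, 0, 15, 10, 5, 3]
Visit 6; enqueue 8 → queue [4, 14, 13, 11, 1, 0, 15, 10, 5, 3, 8]
Visit 4 → queue [14, 13, 11, 1, 0, 15, 10, 5, 3, 8]
Visit 14; enqueue 17, 16 → queue [13, 11, 1, 0, 15, 10, 5, 3, 8, 17, 16]
Visit 13 → queue [11, 1, 0, 15, 10, 5, 3, 8, 17, 16]
Visit 11 → queue [1, 0, 15, 10, 5, 3, 8, 17, 16]
Visit 1 → queue [0, 15, 10, 5, 3, 8, 17, 16]
Visit 0; enqueue 2 → queue [15, 10, 5, 3, 8, 17, 16, 2]
Visit 15 → queue [10, 5, 3, 8, 17, 16, 2]
Visit 10 → queue [5, 3, 8, 17, 16, 2]
Visit 5 → queue [3, 8, 17, 16, 2]
Visit 3 → queue [8, 17, 16, 2]
Visit 8 → queue [17, 16, 2]
Visit 17 → queue [16, 2]
Visit 16 → queue [2]
Visit 2 → queue []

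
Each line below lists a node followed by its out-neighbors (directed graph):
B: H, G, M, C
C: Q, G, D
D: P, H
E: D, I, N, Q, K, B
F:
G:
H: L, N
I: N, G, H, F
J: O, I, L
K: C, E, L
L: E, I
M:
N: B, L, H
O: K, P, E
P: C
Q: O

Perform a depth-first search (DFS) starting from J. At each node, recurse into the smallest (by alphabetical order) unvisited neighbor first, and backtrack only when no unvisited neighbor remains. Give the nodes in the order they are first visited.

J, I, F, G, H, L, E, B, C, D, P, Q, O, K, M, N

Visit J
J → I
I → F
I → G
I → H
H → L
L → E
E → B
B → C
C → D
D → P
C → Q
Q → O
O → K
B → M
E → N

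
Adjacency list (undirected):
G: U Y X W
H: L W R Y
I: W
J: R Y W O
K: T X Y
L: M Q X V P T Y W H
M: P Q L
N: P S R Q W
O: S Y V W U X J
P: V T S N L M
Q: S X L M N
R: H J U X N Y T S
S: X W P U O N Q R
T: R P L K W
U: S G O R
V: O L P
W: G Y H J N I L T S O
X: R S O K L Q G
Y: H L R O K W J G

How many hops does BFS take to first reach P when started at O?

2

Level 0: O
Level 1: J, S, U, V, W, X, Y
Level 2: G, H, I, K, L, N, P, Q, R, T
Level 3: M
P first appears at level 2.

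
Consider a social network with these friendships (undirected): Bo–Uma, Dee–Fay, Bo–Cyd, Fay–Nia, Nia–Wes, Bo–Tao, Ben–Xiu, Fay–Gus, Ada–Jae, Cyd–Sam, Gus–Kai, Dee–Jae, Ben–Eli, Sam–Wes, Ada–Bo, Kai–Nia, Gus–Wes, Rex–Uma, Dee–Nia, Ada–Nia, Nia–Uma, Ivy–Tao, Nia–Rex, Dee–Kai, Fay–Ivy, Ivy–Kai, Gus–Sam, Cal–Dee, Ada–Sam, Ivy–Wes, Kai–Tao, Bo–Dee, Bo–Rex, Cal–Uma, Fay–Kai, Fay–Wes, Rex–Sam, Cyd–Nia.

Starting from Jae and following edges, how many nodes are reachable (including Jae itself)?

16

BFS from Jae visits: Jae, Dee, Ada, Nia, Kai, Fay, Cal, Bo, Sam, Wes, Uma, Rex, Cyd, Tao, Ivy, Gus
Reachable nodes: 16 of 19 total.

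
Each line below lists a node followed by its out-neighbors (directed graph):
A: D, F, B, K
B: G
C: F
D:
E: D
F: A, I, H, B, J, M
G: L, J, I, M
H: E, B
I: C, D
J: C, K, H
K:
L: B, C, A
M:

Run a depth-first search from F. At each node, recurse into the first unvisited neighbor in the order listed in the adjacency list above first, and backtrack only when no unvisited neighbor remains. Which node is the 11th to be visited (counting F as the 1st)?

E

Visit F
F → A
A → D
A → B
B → G
G → L
L → C
G → J
J → K
J → H
H → E
G → I
G → M

Visit order: F, A, D, B, G, L, C, J, K, H, E, I, M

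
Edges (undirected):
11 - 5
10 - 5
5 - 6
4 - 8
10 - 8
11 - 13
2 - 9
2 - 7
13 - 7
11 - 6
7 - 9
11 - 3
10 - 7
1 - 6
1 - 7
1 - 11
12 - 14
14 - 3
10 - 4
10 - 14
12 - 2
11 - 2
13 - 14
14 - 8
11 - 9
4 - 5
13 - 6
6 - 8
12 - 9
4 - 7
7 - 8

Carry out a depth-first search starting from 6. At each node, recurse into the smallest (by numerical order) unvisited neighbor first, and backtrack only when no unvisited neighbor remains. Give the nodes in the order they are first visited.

Visit 6
6 → 1
1 → 7
7 → 2
2 → 9
9 → 11
11 → 3
3 → 14
14 → 8
8 → 4
4 → 5
5 → 10
14 → 12
14 → 13

6 -> 1 -> 7 -> 2 -> 9 -> 11 -> 3 -> 14 -> 8 -> 4 -> 5 -> 10 -> 12 -> 13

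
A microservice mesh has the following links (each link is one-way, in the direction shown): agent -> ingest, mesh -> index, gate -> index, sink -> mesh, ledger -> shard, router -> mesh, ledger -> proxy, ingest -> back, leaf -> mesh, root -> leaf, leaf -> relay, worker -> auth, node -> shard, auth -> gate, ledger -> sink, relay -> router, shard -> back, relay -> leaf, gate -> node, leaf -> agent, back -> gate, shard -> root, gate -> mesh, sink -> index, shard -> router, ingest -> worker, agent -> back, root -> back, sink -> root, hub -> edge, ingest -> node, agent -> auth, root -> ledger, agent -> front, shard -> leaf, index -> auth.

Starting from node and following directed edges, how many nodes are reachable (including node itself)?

18

BFS from node visits: node, shard, back, leaf, root, router, gate, agent, mesh, relay, ledger, index, auth, front, ingest, proxy, sink, worker
Reachable nodes: 18 of 20 total.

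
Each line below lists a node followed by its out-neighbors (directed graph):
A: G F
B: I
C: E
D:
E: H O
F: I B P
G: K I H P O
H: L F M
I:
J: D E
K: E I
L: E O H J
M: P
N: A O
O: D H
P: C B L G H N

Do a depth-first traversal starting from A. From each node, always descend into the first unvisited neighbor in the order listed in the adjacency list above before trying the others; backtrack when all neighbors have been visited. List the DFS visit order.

A, G, K, E, H, L, O, D, J, F, I, B, P, C, N, M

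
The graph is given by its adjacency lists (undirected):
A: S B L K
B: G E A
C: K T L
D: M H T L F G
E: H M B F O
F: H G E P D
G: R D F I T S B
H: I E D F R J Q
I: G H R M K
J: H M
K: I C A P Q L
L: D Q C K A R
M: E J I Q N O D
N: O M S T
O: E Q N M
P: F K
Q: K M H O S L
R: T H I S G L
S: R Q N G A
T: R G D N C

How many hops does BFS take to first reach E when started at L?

3

Level 0: L
Level 1: A, C, D, K, Q, R
Level 2: B, F, G, H, I, M, O, P, S, T
Level 3: E, J, N
E first appears at level 3.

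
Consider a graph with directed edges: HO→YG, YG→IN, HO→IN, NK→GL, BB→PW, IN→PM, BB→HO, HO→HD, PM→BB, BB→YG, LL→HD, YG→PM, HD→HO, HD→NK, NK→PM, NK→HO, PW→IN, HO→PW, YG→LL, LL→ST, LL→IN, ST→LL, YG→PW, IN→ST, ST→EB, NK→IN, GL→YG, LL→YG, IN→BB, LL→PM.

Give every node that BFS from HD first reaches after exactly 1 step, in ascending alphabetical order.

Level 0: HD
Level 1: HO, NK
Level 2: GL, IN, PM, PW, YG
Level 3: BB, LL, ST
Level 4: EB

HO, NK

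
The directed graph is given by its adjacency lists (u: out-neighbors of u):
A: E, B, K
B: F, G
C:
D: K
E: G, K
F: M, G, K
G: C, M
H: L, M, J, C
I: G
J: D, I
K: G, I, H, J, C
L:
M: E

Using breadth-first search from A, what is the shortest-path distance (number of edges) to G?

2

Level 0: A
Level 1: B, E, K
Level 2: C, F, G, H, I, J
Level 3: D, L, M
G first appears at level 2.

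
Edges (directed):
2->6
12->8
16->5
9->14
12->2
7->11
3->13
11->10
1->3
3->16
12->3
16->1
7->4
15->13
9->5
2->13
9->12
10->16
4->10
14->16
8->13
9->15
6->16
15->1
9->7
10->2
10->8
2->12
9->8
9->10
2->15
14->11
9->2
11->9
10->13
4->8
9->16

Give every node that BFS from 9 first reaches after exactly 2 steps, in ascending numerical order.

1, 3, 4, 6, 11, 13

Level 0: 9
Level 1: 2, 5, 7, 8, 10, 12, 14, 15, 16
Level 2: 1, 3, 4, 6, 11, 13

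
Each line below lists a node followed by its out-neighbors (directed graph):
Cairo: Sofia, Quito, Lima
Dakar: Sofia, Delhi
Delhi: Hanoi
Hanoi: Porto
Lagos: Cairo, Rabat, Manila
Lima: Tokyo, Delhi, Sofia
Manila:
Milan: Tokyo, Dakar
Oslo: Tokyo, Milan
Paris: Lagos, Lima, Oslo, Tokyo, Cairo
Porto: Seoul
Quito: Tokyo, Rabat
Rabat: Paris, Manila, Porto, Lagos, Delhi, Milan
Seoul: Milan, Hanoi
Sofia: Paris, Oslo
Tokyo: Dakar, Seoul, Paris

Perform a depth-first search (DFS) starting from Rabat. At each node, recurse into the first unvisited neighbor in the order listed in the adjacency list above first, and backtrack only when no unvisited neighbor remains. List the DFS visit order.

Rabat → Paris → Lagos → Cairo → Sofia → Oslo → Tokyo → Dakar → Delhi → Hanoi → Porto → Seoul → Milan → Quito → Lima → Manila

Visit Rabat
Rabat → Paris
Paris → Lagos
Lagos → Cairo
Cairo → Sofia
Sofia → Oslo
Oslo → Tokyo
Tokyo → Dakar
Dakar → Delhi
Delhi → Hanoi
Hanoi → Porto
Porto → Seoul
Seoul → Milan
Cairo → Quito
Cairo → Lima
Lagos → Manila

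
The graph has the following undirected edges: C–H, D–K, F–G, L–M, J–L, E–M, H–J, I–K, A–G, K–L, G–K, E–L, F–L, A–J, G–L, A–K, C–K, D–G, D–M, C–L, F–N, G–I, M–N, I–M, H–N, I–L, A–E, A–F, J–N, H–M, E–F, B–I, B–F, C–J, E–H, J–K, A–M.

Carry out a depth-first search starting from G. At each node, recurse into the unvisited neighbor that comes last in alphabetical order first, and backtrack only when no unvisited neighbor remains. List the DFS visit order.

G, L, M, N, J, K, I, B, F, E, H, C, A, D

Visit G
G → L
L → M
M → N
N → J
J → K
K → I
I → B
B → F
F → E
E → H
H → C
E → A
K → D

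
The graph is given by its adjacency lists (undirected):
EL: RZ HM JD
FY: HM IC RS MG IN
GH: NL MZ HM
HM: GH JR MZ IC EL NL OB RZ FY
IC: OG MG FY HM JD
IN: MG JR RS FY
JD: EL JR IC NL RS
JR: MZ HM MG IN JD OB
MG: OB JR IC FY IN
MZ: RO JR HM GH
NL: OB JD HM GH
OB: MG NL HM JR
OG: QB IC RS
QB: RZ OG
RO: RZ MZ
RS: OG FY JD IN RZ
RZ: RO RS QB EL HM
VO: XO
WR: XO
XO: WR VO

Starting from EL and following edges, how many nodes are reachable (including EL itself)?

BFS from EL visits: EL, RZ, HM, JD, RO, RS, QB, GH, JR, MZ, IC, NL, OB, FY, OG, IN, MG
Reachable nodes: 17 of 20 total.

17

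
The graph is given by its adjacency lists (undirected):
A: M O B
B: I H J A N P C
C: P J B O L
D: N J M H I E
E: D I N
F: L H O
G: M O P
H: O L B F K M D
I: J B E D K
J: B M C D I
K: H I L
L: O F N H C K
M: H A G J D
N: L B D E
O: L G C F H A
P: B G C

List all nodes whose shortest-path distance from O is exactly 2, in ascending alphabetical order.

Level 0: O
Level 1: A, C, F, G, H, L
Level 2: B, D, J, K, M, N, P
Level 3: E, I

B, D, J, K, M, N, P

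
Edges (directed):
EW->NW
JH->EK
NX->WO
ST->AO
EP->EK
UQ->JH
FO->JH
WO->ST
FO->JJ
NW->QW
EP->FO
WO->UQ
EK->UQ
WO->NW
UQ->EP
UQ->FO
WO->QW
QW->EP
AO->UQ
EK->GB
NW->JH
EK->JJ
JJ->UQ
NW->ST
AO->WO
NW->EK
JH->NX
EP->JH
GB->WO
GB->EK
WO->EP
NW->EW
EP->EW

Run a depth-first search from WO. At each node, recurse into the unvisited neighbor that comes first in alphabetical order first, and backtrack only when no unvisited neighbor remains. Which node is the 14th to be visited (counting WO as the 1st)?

AO

Visit WO
WO → EP
EP → EK
EK → GB
EK → JJ
JJ → UQ
UQ → FO
FO → JH
JH → NX
EP → EW
EW → NW
NW → QW
NW → ST
ST → AO

Visit order: WO, EP, EK, GB, JJ, UQ, FO, JH, NX, EW, NW, QW, ST, AO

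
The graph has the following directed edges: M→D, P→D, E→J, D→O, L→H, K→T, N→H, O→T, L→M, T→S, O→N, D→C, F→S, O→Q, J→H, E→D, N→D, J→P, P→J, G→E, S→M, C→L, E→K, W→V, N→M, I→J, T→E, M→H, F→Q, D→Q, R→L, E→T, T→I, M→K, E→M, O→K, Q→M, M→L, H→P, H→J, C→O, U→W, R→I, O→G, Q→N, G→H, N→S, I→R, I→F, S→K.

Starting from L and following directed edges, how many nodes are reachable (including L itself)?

18

BFS from L visits: L, M, H, K, D, P, J, T, Q, O, C, S, I, E, N, G, R, F
Reachable nodes: 18 of 21 total.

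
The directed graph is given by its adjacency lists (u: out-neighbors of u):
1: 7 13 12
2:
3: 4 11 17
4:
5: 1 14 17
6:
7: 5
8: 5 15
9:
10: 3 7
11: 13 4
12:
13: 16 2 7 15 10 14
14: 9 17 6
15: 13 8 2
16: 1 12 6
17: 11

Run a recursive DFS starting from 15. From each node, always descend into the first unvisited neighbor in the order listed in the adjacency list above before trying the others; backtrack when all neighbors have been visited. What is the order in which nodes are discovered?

Visit 15
15 → 13
13 → 16
16 → 1
1 → 7
7 → 5
5 → 14
14 → 9
14 → 17
17 → 11
11 → 4
14 → 6
1 → 12
13 → 2
13 → 10
10 → 3
15 → 8

15, 13, 16, 1, 7, 5, 14, 9, 17, 11, 4, 6, 12, 2, 10, 3, 8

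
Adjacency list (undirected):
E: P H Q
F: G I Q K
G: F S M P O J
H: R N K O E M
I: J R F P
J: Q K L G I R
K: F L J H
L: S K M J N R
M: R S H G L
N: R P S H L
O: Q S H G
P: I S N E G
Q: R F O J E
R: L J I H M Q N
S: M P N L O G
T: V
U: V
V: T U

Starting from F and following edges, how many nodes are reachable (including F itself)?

15

BFS from F visits: F, Q, K, I, G, R, O, J, E, L, H, P, S, M, N
Reachable nodes: 15 of 18 total.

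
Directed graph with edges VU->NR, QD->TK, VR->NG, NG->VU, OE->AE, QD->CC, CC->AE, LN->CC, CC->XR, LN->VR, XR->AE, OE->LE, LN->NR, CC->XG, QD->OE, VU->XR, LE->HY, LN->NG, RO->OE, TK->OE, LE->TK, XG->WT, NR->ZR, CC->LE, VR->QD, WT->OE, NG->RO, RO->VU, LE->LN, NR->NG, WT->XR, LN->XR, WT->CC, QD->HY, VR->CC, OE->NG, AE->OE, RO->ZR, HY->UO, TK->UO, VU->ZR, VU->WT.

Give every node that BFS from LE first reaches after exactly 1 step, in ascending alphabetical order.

HY, LN, TK

Level 0: LE
Level 1: HY, LN, TK
Level 2: CC, NG, NR, OE, UO, VR, XR
Level 3: AE, QD, RO, VU, XG, ZR
Level 4: WT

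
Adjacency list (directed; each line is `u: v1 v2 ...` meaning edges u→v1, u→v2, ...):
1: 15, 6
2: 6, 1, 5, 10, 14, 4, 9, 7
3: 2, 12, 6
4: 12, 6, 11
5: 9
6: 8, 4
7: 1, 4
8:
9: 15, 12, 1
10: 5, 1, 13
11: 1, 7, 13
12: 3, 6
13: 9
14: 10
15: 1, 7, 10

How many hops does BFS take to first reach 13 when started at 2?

Level 0: 2
Level 1: 1, 4, 5, 6, 7, 9, 10, 14
Level 2: 8, 11, 12, 13, 15
Level 3: 3
13 first appears at level 2.

2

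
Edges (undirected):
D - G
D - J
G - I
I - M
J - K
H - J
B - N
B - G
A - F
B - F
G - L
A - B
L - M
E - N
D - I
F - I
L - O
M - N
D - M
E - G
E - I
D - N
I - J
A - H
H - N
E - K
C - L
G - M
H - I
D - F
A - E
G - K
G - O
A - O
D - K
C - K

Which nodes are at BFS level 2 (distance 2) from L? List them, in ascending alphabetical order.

A, B, D, E, I, K, N

Level 0: L
Level 1: C, G, M, O
Level 2: A, B, D, E, I, K, N
Level 3: F, H, J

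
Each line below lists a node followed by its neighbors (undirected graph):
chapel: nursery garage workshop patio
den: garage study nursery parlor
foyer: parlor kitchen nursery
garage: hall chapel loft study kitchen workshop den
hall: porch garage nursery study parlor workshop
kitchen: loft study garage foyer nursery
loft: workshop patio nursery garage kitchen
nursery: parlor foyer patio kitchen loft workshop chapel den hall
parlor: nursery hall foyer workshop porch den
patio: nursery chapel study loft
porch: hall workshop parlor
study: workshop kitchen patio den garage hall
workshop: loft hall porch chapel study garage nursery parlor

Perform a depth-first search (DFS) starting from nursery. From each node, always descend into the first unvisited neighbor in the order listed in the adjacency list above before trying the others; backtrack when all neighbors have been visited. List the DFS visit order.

nursery → parlor → hall → porch → workshop → loft → patio → chapel → garage → study → kitchen → foyer → den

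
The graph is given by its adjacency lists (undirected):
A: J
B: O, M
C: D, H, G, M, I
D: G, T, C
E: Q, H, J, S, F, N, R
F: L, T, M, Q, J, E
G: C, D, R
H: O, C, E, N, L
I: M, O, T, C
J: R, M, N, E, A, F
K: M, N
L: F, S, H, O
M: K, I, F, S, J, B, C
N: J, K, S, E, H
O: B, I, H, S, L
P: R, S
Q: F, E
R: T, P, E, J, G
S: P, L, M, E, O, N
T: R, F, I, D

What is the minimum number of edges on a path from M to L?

2

Level 0: M
Level 1: B, C, F, I, J, K, S
Level 2: A, D, E, G, H, L, N, O, P, Q, R, T
L first appears at level 2.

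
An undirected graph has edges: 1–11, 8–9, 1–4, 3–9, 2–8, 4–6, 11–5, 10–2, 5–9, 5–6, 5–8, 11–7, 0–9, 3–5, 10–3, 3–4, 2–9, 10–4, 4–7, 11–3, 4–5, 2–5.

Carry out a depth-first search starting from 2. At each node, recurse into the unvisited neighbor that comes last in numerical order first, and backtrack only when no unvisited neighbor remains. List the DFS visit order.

2 → 10 → 4 → 7 → 11 → 5 → 9 → 8 → 3 → 0 → 6 → 1

Visit 2
2 → 10
10 → 4
4 → 7
7 → 11
11 → 5
5 → 9
9 → 8
9 → 3
9 → 0
5 → 6
11 → 1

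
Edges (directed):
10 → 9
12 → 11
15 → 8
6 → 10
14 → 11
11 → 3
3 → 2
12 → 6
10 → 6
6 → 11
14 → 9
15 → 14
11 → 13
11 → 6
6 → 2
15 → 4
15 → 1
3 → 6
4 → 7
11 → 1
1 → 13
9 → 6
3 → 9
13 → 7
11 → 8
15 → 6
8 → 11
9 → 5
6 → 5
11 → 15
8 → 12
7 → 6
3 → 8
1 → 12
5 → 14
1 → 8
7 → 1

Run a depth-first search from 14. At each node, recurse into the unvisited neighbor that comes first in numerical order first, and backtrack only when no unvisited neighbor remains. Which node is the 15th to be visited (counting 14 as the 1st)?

Visit 14
14 → 9
9 → 5
9 → 6
6 → 2
6 → 10
6 → 11
11 → 1
1 → 8
8 → 12
1 → 13
13 → 7
11 → 3
11 → 15
15 → 4

Visit order: 14, 9, 5, 6, 2, 10, 11, 1, 8, 12, 13, 7, 3, 15, 4

4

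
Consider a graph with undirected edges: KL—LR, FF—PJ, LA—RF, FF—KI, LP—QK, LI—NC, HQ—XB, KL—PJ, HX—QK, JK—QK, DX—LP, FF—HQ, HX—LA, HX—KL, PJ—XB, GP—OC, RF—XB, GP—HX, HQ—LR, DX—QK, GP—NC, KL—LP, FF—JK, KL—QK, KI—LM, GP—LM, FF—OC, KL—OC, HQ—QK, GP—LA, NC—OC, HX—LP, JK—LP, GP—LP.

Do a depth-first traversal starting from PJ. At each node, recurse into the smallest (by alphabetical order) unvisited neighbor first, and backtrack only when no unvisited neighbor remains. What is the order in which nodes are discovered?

PJ FF HQ LR KL HX GP LA RF XB LM KI LP DX QK JK NC LI OC

Visit PJ
PJ → FF
FF → HQ
HQ → LR
LR → KL
KL → HX
HX → GP
GP → LA
LA → RF
RF → XB
GP → LM
LM → KI
GP → LP
LP → DX
DX → QK
QK → JK
GP → NC
NC → LI
NC → OC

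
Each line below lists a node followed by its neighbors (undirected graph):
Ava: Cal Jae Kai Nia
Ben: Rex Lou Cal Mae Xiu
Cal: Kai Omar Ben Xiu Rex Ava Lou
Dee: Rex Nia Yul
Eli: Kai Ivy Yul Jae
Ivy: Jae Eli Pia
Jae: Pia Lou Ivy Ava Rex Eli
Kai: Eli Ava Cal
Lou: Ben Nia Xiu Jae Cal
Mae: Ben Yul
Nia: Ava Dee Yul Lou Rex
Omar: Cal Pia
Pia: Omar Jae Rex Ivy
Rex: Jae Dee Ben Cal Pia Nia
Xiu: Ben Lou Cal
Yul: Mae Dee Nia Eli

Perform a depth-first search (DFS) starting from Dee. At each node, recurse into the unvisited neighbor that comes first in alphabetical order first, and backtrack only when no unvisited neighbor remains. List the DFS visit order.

Visit Dee
Dee → Nia
Nia → Ava
Ava → Cal
Cal → Ben
Ben → Lou
Lou → Jae
Jae → Eli
Eli → Ivy
Ivy → Pia
Pia → Omar
Pia → Rex
Eli → Kai
Eli → Yul
Yul → Mae
Lou → Xiu

Dee, Nia, Ava, Cal, Ben, Lou, Jae, Eli, Ivy, Pia, Omar, Rex, Kai, Yul, Mae, Xiu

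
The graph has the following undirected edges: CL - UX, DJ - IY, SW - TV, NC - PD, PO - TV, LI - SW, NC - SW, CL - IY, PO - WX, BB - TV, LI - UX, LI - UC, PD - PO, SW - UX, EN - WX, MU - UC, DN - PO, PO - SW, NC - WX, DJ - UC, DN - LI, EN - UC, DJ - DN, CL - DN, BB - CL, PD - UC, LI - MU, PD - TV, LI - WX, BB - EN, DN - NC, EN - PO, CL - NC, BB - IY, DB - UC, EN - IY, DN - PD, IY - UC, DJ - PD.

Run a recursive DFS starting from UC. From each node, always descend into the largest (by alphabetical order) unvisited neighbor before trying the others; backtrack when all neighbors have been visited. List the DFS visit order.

UC -> PD -> TV -> SW -> UX -> LI -> WX -> PO -> EN -> IY -> DJ -> DN -> NC -> CL -> BB -> MU -> DB

Visit UC
UC → PD
PD → TV
TV → SW
SW → UX
UX → LI
LI → WX
WX → PO
PO → EN
EN → IY
IY → DJ
DJ → DN
DN → NC
NC → CL
CL → BB
LI → MU
UC → DB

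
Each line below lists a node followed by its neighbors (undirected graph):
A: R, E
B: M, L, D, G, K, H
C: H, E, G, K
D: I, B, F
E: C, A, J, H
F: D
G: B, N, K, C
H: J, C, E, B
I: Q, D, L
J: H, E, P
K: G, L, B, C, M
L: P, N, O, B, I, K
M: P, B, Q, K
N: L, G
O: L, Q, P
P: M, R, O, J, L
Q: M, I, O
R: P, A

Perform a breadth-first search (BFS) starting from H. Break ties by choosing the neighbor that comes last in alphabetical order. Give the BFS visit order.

H, J, E, C, B, P, A, K, G, M, L, D, R, O, N, Q, I, F

Visit H; enqueue J, E, C, B → queue [J, E, C, B]
Visit J; enqueue P → queue [E, C, B, P]
Visit E; enqueue A → queue [C, B, P, A]
Visit C; enqueue K, G → queue [B, P, A, K, G]
Visit B; enqueue M, L, D → queue [P, A, K, G, M, L, D]
Visit P; enqueue R, O → queue [A, K, G, M, L, D, R, O]
Visit A → queue [K, G, M, L, D, R, O]
Visit K → queue [G, M, L, D, R, O]
Visit G; enqueue N → queue [M, L, D, R, O, N]
Visit M; enqueue Q → queue [L, D, R, O, N, Q]
Visit L; enqueue I → queue [D, R, O, N, Q, I]
Visit D; enqueue F → queue [R, O, N, Q, I, F]
Visit R → queue [O, N, Q, I, F]
Visit O → queue [N, Q, I, F]
Visit N → queue [Q, I, F]
Visit Q → queue [I, F]
Visit I → queue [F]
Visit F → queue []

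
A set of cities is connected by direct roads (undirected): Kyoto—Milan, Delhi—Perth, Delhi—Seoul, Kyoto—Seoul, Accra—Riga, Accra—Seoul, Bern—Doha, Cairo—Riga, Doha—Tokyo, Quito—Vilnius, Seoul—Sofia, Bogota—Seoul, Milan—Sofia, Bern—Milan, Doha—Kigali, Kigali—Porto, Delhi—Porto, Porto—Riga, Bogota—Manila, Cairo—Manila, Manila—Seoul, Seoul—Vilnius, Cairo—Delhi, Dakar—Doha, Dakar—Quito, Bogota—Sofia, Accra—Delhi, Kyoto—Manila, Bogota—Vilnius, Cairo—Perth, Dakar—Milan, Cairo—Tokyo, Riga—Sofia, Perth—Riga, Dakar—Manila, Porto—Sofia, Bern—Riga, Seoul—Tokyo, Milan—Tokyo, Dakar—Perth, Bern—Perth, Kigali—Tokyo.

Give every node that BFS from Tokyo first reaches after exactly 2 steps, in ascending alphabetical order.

Accra, Bern, Bogota, Dakar, Delhi, Kyoto, Manila, Perth, Porto, Riga, Sofia, Vilnius

Level 0: Tokyo
Level 1: Cairo, Doha, Kigali, Milan, Seoul
Level 2: Accra, Bern, Bogota, Dakar, Delhi, Kyoto, Manila, Perth, Porto, Riga, Sofia, Vilnius
Level 3: Quito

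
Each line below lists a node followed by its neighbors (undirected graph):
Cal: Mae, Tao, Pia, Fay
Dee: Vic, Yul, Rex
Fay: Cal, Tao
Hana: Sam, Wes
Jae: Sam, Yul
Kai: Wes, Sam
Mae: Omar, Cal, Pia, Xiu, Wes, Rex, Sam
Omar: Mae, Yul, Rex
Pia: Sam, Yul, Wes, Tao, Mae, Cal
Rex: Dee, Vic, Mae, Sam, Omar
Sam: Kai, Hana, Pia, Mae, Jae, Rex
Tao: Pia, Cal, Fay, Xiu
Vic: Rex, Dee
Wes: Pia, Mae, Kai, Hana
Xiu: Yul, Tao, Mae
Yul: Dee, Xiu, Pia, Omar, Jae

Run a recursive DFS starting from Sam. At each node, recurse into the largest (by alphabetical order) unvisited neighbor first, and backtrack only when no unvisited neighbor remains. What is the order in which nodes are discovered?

Visit Sam
Sam → Rex
Rex → Vic
Vic → Dee
Dee → Yul
Yul → Xiu
Xiu → Tao
Tao → Pia
Pia → Wes
Wes → Mae
Mae → Omar
Mae → Cal
Cal → Fay
Wes → Kai
Wes → Hana
Yul → Jae

Sam -> Rex -> Vic -> Dee -> Yul -> Xiu -> Tao -> Pia -> Wes -> Mae -> Omar -> Cal -> Fay -> Kai -> Hana -> Jae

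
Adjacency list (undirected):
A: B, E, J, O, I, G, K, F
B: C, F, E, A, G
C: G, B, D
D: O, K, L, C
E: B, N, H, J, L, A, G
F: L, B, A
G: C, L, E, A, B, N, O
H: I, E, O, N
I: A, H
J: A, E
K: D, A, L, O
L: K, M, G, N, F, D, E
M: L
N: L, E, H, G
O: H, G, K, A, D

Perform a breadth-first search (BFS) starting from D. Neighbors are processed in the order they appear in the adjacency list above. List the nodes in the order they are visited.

D, O, K, L, C, H, G, A, M, N, F, E, B, I, J

Visit D; enqueue O, K, L, C → queue [O, K, L, C]
Visit O; enqueue H, G, A → queue [K, L, C, H, G, A]
Visit K → queue [L, C, H, G, A]
Visit L; enqueue M, N, F, E → queue [C, H, G, A, M, N, F, E]
Visit C; enqueue B → queue [H, G, A, M, N, F, E, B]
Visit H; enqueue I → queue [G, A, M, N, F, E, B, I]
Visit G → queue [A, M, N, F, E, B, I]
Visit A; enqueue J → queue [M, N, F, E, B, I, J]
Visit M → queue [N, F, E, B, I, J]
Visit N → queue [F, E, B, I, J]
Visit F → queue [E, B, I, J]
Visit E → queue [B, I, J]
Visit B → queue [I, J]
Visit I → queue [J]
Visit J → queue []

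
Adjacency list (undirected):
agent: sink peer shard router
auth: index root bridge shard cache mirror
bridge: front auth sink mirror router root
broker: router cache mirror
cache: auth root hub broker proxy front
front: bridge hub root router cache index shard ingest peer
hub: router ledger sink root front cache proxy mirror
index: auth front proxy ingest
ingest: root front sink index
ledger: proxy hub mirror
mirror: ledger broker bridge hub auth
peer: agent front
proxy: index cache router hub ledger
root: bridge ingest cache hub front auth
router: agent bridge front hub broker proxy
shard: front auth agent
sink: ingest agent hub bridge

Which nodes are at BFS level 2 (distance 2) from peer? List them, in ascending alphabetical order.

bridge, cache, hub, index, ingest, root, router, shard, sink

Level 0: peer
Level 1: agent, front
Level 2: bridge, cache, hub, index, ingest, root, router, shard, sink
Level 3: auth, broker, ledger, mirror, proxy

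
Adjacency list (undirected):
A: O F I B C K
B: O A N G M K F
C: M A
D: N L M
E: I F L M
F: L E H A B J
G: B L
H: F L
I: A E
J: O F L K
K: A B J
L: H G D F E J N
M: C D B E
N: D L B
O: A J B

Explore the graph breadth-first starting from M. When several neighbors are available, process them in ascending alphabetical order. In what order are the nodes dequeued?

Visit M; enqueue B, C, D, E → queue [B, C, D, E]
Visit B; enqueue A, F, G, K, N, O → queue [C, D, E, A, F, G, K, N, O]
Visit C → queue [D, E, A, F, G, K, N, O]
Visit D; enqueue L → queue [E, A, F, G, K, N, O, L]
Visit E; enqueue I → queue [A, F, G, K, N, O, L, I]
Visit A → queue [F, G, K, N, O, L, I]
Visit F; enqueue H, J → queue [G, K, N, O, L, I, H, J]
Visit G → queue [K, N, O, L, I, H, J]
Visit K → queue [N, O, L, I, H, J]
Visit N → queue [O, L, I, H, J]
Visit O → queue [L, I, H, J]
Visit L → queue [I, H, J]
Visit I → queue [H, J]
Visit H → queue [J]
Visit J → queue []

M → B → C → D → E → A → F → G → K → N → O → L → I → H → J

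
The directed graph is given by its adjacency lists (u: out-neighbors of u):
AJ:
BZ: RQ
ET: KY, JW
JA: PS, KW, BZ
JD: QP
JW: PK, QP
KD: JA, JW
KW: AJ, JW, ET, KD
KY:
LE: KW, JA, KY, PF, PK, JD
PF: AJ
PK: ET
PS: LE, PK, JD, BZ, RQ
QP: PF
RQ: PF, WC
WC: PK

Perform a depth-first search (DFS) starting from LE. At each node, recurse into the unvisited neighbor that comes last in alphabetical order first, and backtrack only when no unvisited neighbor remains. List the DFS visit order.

Visit LE
LE → PK
PK → ET
ET → KY
ET → JW
JW → QP
QP → PF
PF → AJ
LE → KW
KW → KD
KD → JA
JA → PS
PS → RQ
RQ → WC
PS → JD
PS → BZ

LE -> PK -> ET -> KY -> JW -> QP -> PF -> AJ -> KW -> KD -> JA -> PS -> RQ -> WC -> JD -> BZ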